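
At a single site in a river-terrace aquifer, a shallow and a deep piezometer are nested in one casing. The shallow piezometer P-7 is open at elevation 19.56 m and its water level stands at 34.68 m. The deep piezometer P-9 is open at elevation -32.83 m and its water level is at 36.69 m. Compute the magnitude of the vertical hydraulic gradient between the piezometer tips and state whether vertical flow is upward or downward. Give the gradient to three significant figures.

Total head at P-7: h = 34.68 m (water level in the standpipe).
Total head at P-9: h = 36.69 m.
Δh = h(P-7) − h(P-9) = 34.68 − 36.69 = -2.01 m.
Vertical separation Δz = 19.56 − (-32.83) = 52.39 m.
|i_v| = |Δh| / Δz = 2.01 / 52.39 = 0.0384.
Head is higher in the deep piezometer, so vertical flow is upward (discharge condition).

|i_v| ≈ 0.0384; vertical flow is upward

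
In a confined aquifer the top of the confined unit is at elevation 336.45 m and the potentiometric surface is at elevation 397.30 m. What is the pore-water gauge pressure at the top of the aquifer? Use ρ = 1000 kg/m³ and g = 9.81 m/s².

Pressure head at the aquifer top: ψ = h − z = 397.30 − 336.45 = 60.85 m.
P = ρgψ = 1000 × 9.81 × 60.85 = 596939 Pa ≈ 597 kPa.

P ≈ 597 kPa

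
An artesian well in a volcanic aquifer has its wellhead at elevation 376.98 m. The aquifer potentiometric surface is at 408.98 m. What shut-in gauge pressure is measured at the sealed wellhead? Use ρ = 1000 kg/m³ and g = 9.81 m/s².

Head above the cap: Δh = 408.98 − 376.98 = 32.00 m.
P = ρgΔh = 1000 × 9.81 × 32.00 = 313920 Pa ≈ 314 kPa.

P ≈ 314 kPa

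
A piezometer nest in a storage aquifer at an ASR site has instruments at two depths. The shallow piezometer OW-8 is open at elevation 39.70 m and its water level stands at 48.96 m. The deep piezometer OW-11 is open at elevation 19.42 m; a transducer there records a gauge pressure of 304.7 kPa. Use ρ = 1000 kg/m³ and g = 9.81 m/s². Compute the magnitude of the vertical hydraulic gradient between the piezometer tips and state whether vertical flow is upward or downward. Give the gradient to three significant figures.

|i_v| ≈ 0.0750; vertical flow is upward

Total head at OW-8: h = 48.96 m (water level in the standpipe).
Pressure head at OW-11: ψ = P/(ρg) = 304.7×1000 / (1000 × 9.81) = 31.06 m.
Total head at OW-11: h = z + ψ = 19.42 + 31.06 = 50.48 m.
Δh = h(OW-8) − h(OW-11) = 48.96 − 50.48 = -1.52 m.
Vertical separation Δz = 39.70 − 19.42 = 20.28 m.
|i_v| = |Δh| / Δz = 1.52 / 20.28 = 0.0750.
Head is higher in the deep piezometer, so vertical flow is upward (discharge condition).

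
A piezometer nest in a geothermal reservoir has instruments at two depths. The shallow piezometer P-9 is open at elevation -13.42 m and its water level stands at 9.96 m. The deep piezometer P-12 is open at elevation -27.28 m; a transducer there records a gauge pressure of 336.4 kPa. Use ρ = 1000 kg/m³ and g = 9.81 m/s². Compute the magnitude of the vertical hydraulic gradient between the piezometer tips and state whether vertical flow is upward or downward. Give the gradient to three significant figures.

Total head at P-9: h = 9.96 m (water level in the standpipe).
Pressure head at P-12: ψ = P/(ρg) = 336.4×1000 / (1000 × 9.81) = 34.29 m.
Total head at P-12: h = z + ψ = -27.28 + 34.29 = 7.01 m.
Δh = h(P-9) − h(P-12) = 9.96 − 7.01 = 2.95 m.
Vertical separation Δz = -13.42 − (-27.28) = 13.86 m.
|i_v| = |Δh| / Δz = 2.95 / 13.86 = 0.213.
Head is higher in the shallow piezometer, so vertical flow is downward (recharge condition).

|i_v| ≈ 0.213; vertical flow is downward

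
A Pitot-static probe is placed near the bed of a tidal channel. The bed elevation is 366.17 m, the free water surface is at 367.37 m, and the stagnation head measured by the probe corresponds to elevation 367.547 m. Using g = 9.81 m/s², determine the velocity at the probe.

Near the bed, under hydrostatic conditions, the piezometric head (z + ψ) equals the free-surface elevation, 367.37 m.
Velocity head = total − piezometric = 367.547 − 367.37 = 0.177 m.
v = √(2g·h_v) = √(2 × 9.81 × 0.177) = 1.86 m/s.

v ≈ 1.86 m/s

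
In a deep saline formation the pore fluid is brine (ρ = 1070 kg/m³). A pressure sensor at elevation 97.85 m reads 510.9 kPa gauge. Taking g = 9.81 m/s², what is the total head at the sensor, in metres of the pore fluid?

ψ = P/(ρg) = 510.9×1000 / (1070 × 9.81) = 48.67 m.
h = z + ψ = 97.85 + 48.67 = 146.52 m.

h ≈ 146.52 m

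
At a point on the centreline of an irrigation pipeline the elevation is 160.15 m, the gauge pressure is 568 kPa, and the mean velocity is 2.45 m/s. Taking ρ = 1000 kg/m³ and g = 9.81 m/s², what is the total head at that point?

Pressure head ψ = P/(ρg) = 568×1000 / (1000 × 9.81) = 57.90 m.
Velocity head = v²/(2g) = 2.45² / (2 × 9.81) = 0.306 m.
h = z + ψ + v²/(2g) = 160.15 + 57.90 + 0.306 = 218.36 m.

h ≈ 218.36 m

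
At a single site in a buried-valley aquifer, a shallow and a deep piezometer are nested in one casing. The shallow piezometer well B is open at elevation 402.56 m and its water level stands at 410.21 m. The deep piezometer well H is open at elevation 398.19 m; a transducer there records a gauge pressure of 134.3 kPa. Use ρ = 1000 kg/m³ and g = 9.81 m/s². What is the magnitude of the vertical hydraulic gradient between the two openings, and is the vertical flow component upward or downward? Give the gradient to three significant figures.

Total head at well B: h = 410.21 m (water level in the standpipe).
Pressure head at well H: ψ = P/(ρg) = 134.3×1000 / (1000 × 9.81) = 13.69 m.
Total head at well H: h = z + ψ = 398.19 + 13.69 = 411.88 m.
Δh = h(well B) − h(well H) = 410.21 − 411.88 = -1.67 m.
Vertical separation Δz = 402.56 − 398.19 = 4.37 m.
|i_v| = |Δh| / Δz = 1.67 / 4.37 = 0.382.
Head is higher in the deep piezometer, so vertical flow is upward (discharge condition).

|i_v| ≈ 0.382; vertical flow is upward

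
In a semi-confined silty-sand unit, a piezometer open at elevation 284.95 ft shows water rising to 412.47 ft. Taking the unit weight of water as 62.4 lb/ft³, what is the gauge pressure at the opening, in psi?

P ≈ 55.3 psi

Pressure head ψ = h − z = 412.47 − 284.95 = 127.52 ft.
P = γ·ψ / 144 = 62.4 × 127.52 / 144 = 55.3 psi.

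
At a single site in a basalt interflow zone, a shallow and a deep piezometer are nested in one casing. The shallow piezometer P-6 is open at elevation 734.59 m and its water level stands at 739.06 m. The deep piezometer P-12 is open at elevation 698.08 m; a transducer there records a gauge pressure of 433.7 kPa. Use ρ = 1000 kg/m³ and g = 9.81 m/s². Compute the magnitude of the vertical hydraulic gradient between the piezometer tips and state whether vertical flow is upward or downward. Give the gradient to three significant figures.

Total head at P-6: h = 739.06 m (water level in the standpipe).
Pressure head at P-12: ψ = P/(ρg) = 433.7×1000 / (1000 × 9.81) = 44.21 m.
Total head at P-12: h = z + ψ = 698.08 + 44.21 = 742.29 m.
Δh = h(P-6) − h(P-12) = 739.06 − 742.29 = -3.23 m.
Vertical separation Δz = 734.59 − 698.08 = 36.51 m.
|i_v| = |Δh| / Δz = 3.23 / 36.51 = 0.0885.
Head is higher in the deep piezometer, so vertical flow is upward (discharge condition).

|i_v| ≈ 0.0885; vertical flow is upward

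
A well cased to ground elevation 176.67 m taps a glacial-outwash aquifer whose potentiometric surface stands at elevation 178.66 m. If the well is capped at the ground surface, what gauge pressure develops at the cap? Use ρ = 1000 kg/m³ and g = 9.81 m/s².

P ≈ 19.5 kPa

Head above the cap: Δh = 178.66 − 176.67 = 1.99 m.
P = ρgΔh = 1000 × 9.81 × 1.99 = 19522 Pa ≈ 19.5 kPa.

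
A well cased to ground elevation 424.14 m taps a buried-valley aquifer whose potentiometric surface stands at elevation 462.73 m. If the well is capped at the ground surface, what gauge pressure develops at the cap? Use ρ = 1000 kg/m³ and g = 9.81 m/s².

P ≈ 379 kPa

Head above the cap: Δh = 462.73 − 424.14 = 38.59 m.
P = ρgΔh = 1000 × 9.81 × 38.59 = 378568 Pa ≈ 379 kPa.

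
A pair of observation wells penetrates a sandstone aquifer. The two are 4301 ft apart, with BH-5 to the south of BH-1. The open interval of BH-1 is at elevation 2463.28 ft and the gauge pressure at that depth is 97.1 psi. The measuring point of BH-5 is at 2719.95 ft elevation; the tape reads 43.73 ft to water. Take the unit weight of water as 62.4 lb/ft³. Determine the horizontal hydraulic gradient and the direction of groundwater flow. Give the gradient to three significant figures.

i ≈ 0.00259; groundwater flows toward the south

Pressure head at BH-1: ψ = 144·P/γ = 144 × 97.1 / 62.4 = 224.08 ft.
Total head at BH-1: h = z + ψ = 2463.28 + 224.08 = 2687.36 ft.
Total head at BH-5: h = 2719.95 − 43.73 = 2676.22 ft.
Head difference: h(BH-1) − h(BH-5) = 2687.36 − 2676.22 = 11.14 ft.
Hydraulic gradient: i = |Δh| / L = 11.14 / 4301 = 0.00259.
Flow is from higher to lower head: from BH-1 toward BH-5, i.e. toward the south.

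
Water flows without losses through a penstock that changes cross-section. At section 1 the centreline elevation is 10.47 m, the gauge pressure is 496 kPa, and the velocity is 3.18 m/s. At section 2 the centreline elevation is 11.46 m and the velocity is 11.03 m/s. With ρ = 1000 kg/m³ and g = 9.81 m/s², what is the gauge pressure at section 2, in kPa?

P₂ ≈ 431 kPa

Pressure head at 1: ψ₁ = P₁/(ρg) = 496×1000 / (1000 × 9.81) = 50.56 m.
Velocity heads: v₁²/2g = 3.18²/19.62 = 0.515 m; v₂²/2g = 11.03²/19.62 = 6.201 m.
Total head H = z₁ + ψ₁ + v₁²/2g = 10.47 + 50.56 + 0.515 = 61.55 m.
ψ₂ = H − z₂ − v₂²/2g = 61.55 − 11.46 − 6.201 = 43.89 m.
P₂ = ρgψ₂ = 1000 × 9.81 × 43.89 ≈ 431 kPa.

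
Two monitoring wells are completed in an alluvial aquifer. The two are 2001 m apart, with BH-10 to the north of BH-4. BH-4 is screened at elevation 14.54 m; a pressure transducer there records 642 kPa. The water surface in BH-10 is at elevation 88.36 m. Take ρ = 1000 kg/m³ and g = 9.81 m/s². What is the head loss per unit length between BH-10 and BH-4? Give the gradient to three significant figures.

Pressure head at BH-4: ψ = P/(ρg) = 642×1000 / (1000 × 9.81) = 65.44 m.
Total head at BH-4: h = z + ψ = 14.54 + 65.44 = 79.98 m.
Total head at BH-10: h = 88.36 m (water level in the piezometer is the total head).
Head difference: h(BH-4) − h(BH-10) = 79.98 − 88.36 = -8.38 m.
Hydraulic gradient: i = |Δh| / L = 8.38 / 2001 = 0.00419.

i ≈ 0.00419 m/m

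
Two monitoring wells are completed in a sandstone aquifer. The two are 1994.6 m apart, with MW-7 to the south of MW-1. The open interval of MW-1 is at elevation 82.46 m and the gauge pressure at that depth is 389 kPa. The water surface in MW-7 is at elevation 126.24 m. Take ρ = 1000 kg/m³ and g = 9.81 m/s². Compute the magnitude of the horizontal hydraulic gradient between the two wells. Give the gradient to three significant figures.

Pressure head at MW-1: ψ = P/(ρg) = 389×1000 / (1000 × 9.81) = 39.65 m.
Total head at MW-1: h = z + ψ = 82.46 + 39.65 = 122.11 m.
Total head at MW-7: h = 126.24 m (water level in the piezometer is the total head).
Head difference: h(MW-1) − h(MW-7) = 122.11 − 126.24 = -4.13 m.
Hydraulic gradient: i = |Δh| / L = 4.13 / 1994.6 = 0.00207.

i ≈ 0.00207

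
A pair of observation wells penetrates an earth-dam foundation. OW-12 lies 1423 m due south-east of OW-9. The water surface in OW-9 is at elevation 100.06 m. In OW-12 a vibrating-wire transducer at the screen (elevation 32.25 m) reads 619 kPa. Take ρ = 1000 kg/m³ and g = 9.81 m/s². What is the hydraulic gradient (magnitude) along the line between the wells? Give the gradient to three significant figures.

i ≈ 0.00331

Total head at OW-9: h = 100.06 m (water level in the piezometer is the total head).
Pressure head at OW-12: ψ = P/(ρg) = 619×1000 / (1000 × 9.81) = 63.10 m.
Total head at OW-12: h = z + ψ = 32.25 + 63.10 = 95.35 m.
Head difference: h(OW-9) − h(OW-12) = 100.06 − 95.35 = 4.71 m.
Hydraulic gradient: i = |Δh| / L = 4.71 / 1423 = 0.00331.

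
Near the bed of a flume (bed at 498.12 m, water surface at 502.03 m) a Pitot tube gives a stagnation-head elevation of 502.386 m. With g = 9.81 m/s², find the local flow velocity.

Near the bed, under hydrostatic conditions, the piezometric head (z + ψ) equals the free-surface elevation, 502.03 m.
Velocity head = total − piezometric = 502.386 − 502.03 = 0.356 m.
v = √(2g·h_v) = √(2 × 9.81 × 0.356) = 2.64 m/s.

v ≈ 2.64 m/s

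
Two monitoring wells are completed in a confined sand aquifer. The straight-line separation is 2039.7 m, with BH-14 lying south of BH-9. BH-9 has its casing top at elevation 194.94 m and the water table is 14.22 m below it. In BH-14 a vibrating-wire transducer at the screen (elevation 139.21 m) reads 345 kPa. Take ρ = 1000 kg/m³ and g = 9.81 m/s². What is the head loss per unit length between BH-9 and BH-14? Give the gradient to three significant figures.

Total head at BH-9: h = 194.94 − 14.22 = 180.72 m.
Pressure head at BH-14: ψ = P/(ρg) = 345×1000 / (1000 × 9.81) = 35.17 m.
Total head at BH-14: h = z + ψ = 139.21 + 35.17 = 174.38 m.
Head difference: h(BH-9) − h(BH-14) = 180.72 − 174.38 = 6.34 m.
Hydraulic gradient: i = |Δh| / L = 6.34 / 2039.7 = 0.00311.

i ≈ 0.00311 m/m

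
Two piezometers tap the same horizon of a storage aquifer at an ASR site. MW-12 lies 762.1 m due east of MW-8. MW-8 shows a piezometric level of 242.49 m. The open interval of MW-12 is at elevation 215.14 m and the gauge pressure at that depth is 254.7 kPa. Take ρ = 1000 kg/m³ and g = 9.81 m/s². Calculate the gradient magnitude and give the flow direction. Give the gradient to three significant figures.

Total head at MW-8: h = 242.49 m (water level in the piezometer is the total head).
Pressure head at MW-12: ψ = P/(ρg) = 254.7×1000 / (1000 × 9.81) = 25.96 m.
Total head at MW-12: h = z + ψ = 215.14 + 25.96 = 241.10 m.
Head difference: h(MW-8) − h(MW-12) = 242.49 − 241.10 = 1.39 m.
Hydraulic gradient: i = |Δh| / L = 1.39 / 762.1 = 0.00182.
Flow is from higher to lower head: from MW-8 toward MW-12, i.e. toward the east.

i ≈ 0.00182; groundwater flows toward the east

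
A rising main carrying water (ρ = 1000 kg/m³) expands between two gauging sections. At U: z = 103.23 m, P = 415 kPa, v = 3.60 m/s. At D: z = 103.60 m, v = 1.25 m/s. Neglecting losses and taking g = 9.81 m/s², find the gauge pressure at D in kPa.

Pressure head at U: ψ₁ = P₁/(ρg) = 415×1000 / (1000 × 9.81) = 42.30 m.
Velocity heads: v₁²/2g = 3.60²/19.62 = 0.661 m; v₂²/2g = 1.25²/19.62 = 0.080 m.
Total head H = z₁ + ψ₁ + v₁²/2g = 103.23 + 42.30 + 0.661 = 146.19 m.
ψ₂ = H − z₂ − v₂²/2g = 146.19 − 103.60 − 0.080 = 42.51 m.
P₂ = ρgψ₂ = 1000 × 9.81 × 42.51 ≈ 417 kPa.

P₂ ≈ 417 kPa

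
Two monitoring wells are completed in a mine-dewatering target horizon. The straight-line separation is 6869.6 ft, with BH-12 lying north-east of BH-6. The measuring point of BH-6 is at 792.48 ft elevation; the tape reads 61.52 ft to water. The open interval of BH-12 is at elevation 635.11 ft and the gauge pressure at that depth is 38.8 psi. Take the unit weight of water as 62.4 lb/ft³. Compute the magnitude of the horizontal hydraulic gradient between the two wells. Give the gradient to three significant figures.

Total head at BH-6: h = 792.48 − 61.52 = 730.96 ft.
Pressure head at BH-12: ψ = 144·P/γ = 144 × 38.8 / 62.4 = 89.54 ft.
Total head at BH-12: h = z + ψ = 635.11 + 89.54 = 724.65 ft.
Head difference: h(BH-6) − h(BH-12) = 730.96 − 724.65 = 6.31 ft.
Hydraulic gradient: i = |Δh| / L = 6.31 / 6869.6 = 0.000919.

i ≈ 0.000919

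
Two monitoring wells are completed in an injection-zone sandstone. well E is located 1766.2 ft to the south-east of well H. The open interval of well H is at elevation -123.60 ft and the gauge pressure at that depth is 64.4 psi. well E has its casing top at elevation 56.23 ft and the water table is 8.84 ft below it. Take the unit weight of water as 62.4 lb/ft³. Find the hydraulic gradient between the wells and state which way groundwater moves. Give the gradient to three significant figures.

Pressure head at well H: ψ = 144·P/γ = 144 × 64.4 / 62.4 = 148.62 ft.
Total head at well H: h = z + ψ = -123.60 + 148.62 = 25.02 ft.
Total head at well E: h = 56.23 − 8.84 = 47.39 ft.
Head difference: h(well H) − h(well E) = 25.02 − 47.39 = -22.37 ft.
Hydraulic gradient: i = |Δh| / L = 22.37 / 1766.2 = 0.0127.
Flow is from higher to lower head: from well E toward well H, i.e. toward the north-west.

i ≈ 0.0127; groundwater flows toward the north-west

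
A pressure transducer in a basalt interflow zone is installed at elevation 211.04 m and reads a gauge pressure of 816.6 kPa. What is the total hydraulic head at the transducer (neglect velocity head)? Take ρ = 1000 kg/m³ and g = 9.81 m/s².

ψ = P/(ρg) = 816.6×1000 / (1000 × 9.81) = 83.24 m.
h = z + ψ = 211.04 + 83.24 = 294.28 m.

h ≈ 294.28 m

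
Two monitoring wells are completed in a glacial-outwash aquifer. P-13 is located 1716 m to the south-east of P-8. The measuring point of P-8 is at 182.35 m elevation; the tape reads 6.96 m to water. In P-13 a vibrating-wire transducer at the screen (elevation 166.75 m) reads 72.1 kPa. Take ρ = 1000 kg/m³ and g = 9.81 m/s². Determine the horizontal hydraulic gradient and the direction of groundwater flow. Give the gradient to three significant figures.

Total head at P-8: h = 182.35 − 6.96 = 175.39 m.
Pressure head at P-13: ψ = P/(ρg) = 72.1×1000 / (1000 × 9.81) = 7.35 m.
Total head at P-13: h = z + ψ = 166.75 + 7.35 = 174.10 m.
Head difference: h(P-8) − h(P-13) = 175.39 − 174.10 = 1.29 m.
Hydraulic gradient: i = |Δh| / L = 1.29 / 1716 = 0.000752.
Flow is from higher to lower head: from P-8 toward P-13, i.e. toward the south-east.

i ≈ 0.000752; groundwater flows toward the south-east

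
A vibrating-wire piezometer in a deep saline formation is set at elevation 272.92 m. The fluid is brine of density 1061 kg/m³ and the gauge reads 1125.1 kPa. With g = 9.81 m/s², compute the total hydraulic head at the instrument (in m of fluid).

h ≈ 381.02 m

ψ = P/(ρg) = 1125.1×1000 / (1061 × 9.81) = 108.10 m.
h = z + ψ = 272.92 + 108.10 = 381.02 m.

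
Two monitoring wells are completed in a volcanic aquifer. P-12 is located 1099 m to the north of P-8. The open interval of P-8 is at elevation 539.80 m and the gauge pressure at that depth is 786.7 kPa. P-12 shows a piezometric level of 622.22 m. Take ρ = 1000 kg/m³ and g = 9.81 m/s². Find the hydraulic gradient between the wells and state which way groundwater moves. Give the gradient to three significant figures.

Pressure head at P-8: ψ = P/(ρg) = 786.7×1000 / (1000 × 9.81) = 80.19 m.
Total head at P-8: h = z + ψ = 539.80 + 80.19 = 619.99 m.
Total head at P-12: h = 622.22 m (water level in the piezometer is the total head).
Head difference: h(P-8) − h(P-12) = 619.99 − 622.22 = -2.23 m.
Hydraulic gradient: i = |Δh| / L = 2.23 / 1099 = 0.00203.
Flow is from higher to lower head: from P-12 toward P-8, i.e. toward the south.

i ≈ 0.00203; groundwater flows toward the south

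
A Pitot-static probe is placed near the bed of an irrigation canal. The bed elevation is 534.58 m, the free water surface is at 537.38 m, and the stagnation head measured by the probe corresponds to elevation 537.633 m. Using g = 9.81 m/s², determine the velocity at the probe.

Near the bed, under hydrostatic conditions, the piezometric head (z + ψ) equals the free-surface elevation, 537.38 m.
Velocity head = total − piezometric = 537.633 − 537.38 = 0.253 m.
v = √(2g·h_v) = √(2 × 9.81 × 0.253) = 2.23 m/s.

v ≈ 2.23 m/s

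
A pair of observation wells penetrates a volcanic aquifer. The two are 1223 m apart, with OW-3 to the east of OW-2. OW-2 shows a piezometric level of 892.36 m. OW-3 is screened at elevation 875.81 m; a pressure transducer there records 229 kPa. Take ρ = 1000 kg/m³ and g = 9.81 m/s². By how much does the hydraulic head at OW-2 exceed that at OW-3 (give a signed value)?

Total head at OW-2: h = 892.36 m (water level in the piezometer is the total head).
Pressure head at OW-3: ψ = P/(ρg) = 229×1000 / (1000 × 9.81) = 23.34 m.
Total head at OW-3: h = z + ψ = 875.81 + 23.34 = 899.15 m.
Head difference: h(OW-2) − h(OW-3) = 892.36 − 899.15 = -6.79 m.

Δh ≈ -6.79 m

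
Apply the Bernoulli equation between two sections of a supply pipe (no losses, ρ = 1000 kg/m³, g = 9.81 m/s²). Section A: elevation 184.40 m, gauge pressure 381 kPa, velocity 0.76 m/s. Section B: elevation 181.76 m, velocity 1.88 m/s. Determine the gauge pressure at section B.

P₂ ≈ 405 kPa

Pressure head at A: ψ₁ = P₁/(ρg) = 381×1000 / (1000 × 9.81) = 38.84 m.
Velocity heads: v₁²/2g = 0.76²/19.62 = 0.029 m; v₂²/2g = 1.88²/19.62 = 0.180 m.
Total head H = z₁ + ψ₁ + v₁²/2g = 184.40 + 38.84 + 0.029 = 223.27 m.
ψ₂ = H − z₂ − v₂²/2g = 223.27 − 181.76 − 0.180 = 41.33 m.
P₂ = ρgψ₂ = 1000 × 9.81 × 41.33 ≈ 405 kPa.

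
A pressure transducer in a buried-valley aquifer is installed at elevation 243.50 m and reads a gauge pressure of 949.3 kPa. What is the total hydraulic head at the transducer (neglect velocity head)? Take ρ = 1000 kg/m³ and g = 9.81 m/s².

h ≈ 340.27 m

ψ = P/(ρg) = 949.3×1000 / (1000 × 9.81) = 96.77 m.
h = z + ψ = 243.50 + 96.77 = 340.27 m.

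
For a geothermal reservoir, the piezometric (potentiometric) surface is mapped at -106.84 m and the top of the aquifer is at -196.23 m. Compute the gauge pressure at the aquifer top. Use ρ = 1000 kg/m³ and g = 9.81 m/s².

P ≈ 877 kPa

Pressure head at the aquifer top: ψ = h − z = -106.84 − (-196.23) = 89.39 m.
P = ρgψ = 1000 × 9.81 × 89.39 = 876916 Pa ≈ 877 kPa.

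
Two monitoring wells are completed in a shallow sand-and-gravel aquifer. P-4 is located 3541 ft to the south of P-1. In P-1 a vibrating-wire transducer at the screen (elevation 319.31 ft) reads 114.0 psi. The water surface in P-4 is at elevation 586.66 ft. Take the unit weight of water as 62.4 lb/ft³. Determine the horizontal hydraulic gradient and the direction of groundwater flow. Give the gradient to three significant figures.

Pressure head at P-1: ψ = 144·P/γ = 144 × 114.0 / 62.4 = 263.08 ft.
Total head at P-1: h = z + ψ = 319.31 + 263.08 = 582.39 ft.
Total head at P-4: h = 586.66 ft (water level in the piezometer is the total head).
Head difference: h(P-1) − h(P-4) = 582.39 − 586.66 = -4.27 ft.
Hydraulic gradient: i = |Δh| / L = 4.27 / 3541 = 0.00121.
Flow is from higher to lower head: from P-4 toward P-1, i.e. toward the north.

i ≈ 0.00121; groundwater flows toward the north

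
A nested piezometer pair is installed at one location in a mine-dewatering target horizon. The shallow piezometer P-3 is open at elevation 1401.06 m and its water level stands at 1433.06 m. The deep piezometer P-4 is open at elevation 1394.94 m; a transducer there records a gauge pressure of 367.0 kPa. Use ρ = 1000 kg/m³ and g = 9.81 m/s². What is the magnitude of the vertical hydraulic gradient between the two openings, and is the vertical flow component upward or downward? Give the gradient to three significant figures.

|i_v| ≈ 0.116; vertical flow is downward

Total head at P-3: h = 1433.06 m (water level in the standpipe).
Pressure head at P-4: ψ = P/(ρg) = 367.0×1000 / (1000 × 9.81) = 37.41 m.
Total head at P-4: h = z + ψ = 1394.94 + 37.41 = 1432.35 m.
Δh = h(P-3) − h(P-4) = 1433.06 − 1432.35 = 0.71 m.
Vertical separation Δz = 1401.06 − 1394.94 = 6.12 m.
|i_v| = |Δh| / Δz = 0.71 / 6.12 = 0.116.
Head is higher in the shallow piezometer, so vertical flow is downward (recharge condition).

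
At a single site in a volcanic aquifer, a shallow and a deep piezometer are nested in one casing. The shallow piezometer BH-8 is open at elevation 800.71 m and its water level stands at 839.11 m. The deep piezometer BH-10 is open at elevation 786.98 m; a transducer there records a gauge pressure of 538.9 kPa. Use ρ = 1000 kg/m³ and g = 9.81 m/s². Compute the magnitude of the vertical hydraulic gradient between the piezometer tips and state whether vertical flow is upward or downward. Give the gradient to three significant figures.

Total head at BH-8: h = 839.11 m (water level in the standpipe).
Pressure head at BH-10: ψ = P/(ρg) = 538.9×1000 / (1000 × 9.81) = 54.93 m.
Total head at BH-10: h = z + ψ = 786.98 + 54.93 = 841.91 m.
Δh = h(BH-8) − h(BH-10) = 839.11 − 841.91 = -2.80 m.
Vertical separation Δz = 800.71 − 786.98 = 13.73 m.
|i_v| = |Δh| / Δz = 2.80 / 13.73 = 0.204.
Head is higher in the deep piezometer, so vertical flow is upward (discharge condition).

|i_v| ≈ 0.204; vertical flow is upward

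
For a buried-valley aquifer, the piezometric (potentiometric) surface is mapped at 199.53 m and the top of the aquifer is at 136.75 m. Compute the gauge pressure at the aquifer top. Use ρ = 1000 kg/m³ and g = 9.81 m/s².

P ≈ 616 kPa

Pressure head at the aquifer top: ψ = h − z = 199.53 − 136.75 = 62.78 m.
P = ρgψ = 1000 × 9.81 × 62.78 = 615872 Pa ≈ 616 kPa.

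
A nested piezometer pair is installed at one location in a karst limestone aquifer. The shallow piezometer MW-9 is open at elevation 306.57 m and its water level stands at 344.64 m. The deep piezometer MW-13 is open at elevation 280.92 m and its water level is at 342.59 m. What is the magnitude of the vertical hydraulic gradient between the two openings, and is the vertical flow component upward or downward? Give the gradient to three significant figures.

Total head at MW-9: h = 344.64 m (water level in the standpipe).
Total head at MW-13: h = 342.59 m.
Δh = h(MW-9) − h(MW-13) = 344.64 − 342.59 = 2.05 m.
Vertical separation Δz = 306.57 − 280.92 = 25.65 m.
|i_v| = |Δh| / Δz = 2.05 / 25.65 = 0.0799.
Head is higher in the shallow piezometer, so vertical flow is downward (recharge condition).

|i_v| ≈ 0.0799; vertical flow is downward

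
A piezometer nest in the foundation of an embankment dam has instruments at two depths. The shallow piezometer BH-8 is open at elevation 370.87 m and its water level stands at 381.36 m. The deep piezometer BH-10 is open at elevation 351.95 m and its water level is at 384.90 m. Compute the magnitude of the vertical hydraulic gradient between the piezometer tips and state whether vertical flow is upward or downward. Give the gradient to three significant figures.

Total head at BH-8: h = 381.36 m (water level in the standpipe).
Total head at BH-10: h = 384.90 m.
Δh = h(BH-8) − h(BH-10) = 381.36 − 384.90 = -3.54 m.
Vertical separation Δz = 370.87 − 351.95 = 18.92 m.
|i_v| = |Δh| / Δz = 3.54 / 18.92 = 0.187.
Head is higher in the deep piezometer, so vertical flow is upward (discharge condition).

|i_v| ≈ 0.187; vertical flow is upward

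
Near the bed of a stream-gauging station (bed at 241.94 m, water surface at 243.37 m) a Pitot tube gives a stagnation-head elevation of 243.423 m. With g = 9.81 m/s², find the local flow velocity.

Near the bed, under hydrostatic conditions, the piezometric head (z + ψ) equals the free-surface elevation, 243.37 m.
Velocity head = total − piezometric = 243.423 − 243.37 = 0.053 m.
v = √(2g·h_v) = √(2 × 9.81 × 0.053) = 1.02 m/s.

v ≈ 1.02 m/s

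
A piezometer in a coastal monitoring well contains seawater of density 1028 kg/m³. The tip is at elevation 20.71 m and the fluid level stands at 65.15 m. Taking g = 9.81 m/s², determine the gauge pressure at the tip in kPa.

Pressure head ψ = h − z = 65.15 − 20.71 = 44.44 m.
P = ρgψ = 1028 × 9.81 × 44.44 = 448163 Pa ≈ 448 kPa.

P ≈ 448 kPa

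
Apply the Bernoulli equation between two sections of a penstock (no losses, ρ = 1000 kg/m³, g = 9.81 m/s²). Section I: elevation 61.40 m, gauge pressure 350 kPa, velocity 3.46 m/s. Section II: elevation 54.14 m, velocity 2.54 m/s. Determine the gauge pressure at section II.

Pressure head at I: ψ₁ = P₁/(ρg) = 350×1000 / (1000 × 9.81) = 35.68 m.
Velocity heads: v₁²/2g = 3.46²/19.62 = 0.610 m; v₂²/2g = 2.54²/19.62 = 0.329 m.
Total head H = z₁ + ψ₁ + v₁²/2g = 61.40 + 35.68 + 0.610 = 97.69 m.
ψ₂ = H − z₂ − v₂²/2g = 97.69 − 54.14 − 0.329 = 43.22 m.
P₂ = ρgψ₂ = 1000 × 9.81 × 43.22 ≈ 424 kPa.

P₂ ≈ 424 kPa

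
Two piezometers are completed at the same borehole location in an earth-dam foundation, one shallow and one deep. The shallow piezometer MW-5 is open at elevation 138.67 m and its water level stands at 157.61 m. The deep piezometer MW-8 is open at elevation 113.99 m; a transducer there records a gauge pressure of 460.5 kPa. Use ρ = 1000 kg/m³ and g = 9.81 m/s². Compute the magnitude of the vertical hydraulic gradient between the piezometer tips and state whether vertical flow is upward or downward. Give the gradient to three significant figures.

Total head at MW-5: h = 157.61 m (water level in the standpipe).
Pressure head at MW-8: ψ = P/(ρg) = 460.5×1000 / (1000 × 9.81) = 46.94 m.
Total head at MW-8: h = z + ψ = 113.99 + 46.94 = 160.93 m.
Δh = h(MW-5) − h(MW-8) = 157.61 − 160.93 = -3.32 m.
Vertical separation Δz = 138.67 − 113.99 = 24.68 m.
|i_v| = |Δh| / Δz = 3.32 / 24.68 = 0.135.
Head is higher in the deep piezometer, so vertical flow is upward (discharge condition).

|i_v| ≈ 0.135; vertical flow is upward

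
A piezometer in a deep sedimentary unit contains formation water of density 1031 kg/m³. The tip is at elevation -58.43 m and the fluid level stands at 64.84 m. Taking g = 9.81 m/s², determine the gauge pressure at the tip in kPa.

Pressure head ψ = h − z = 64.84 − (-58.43) = 123.27 m.
P = ρgψ = 1031 × 9.81 × 123.27 = 1246766 Pa ≈ 1250 kPa.

P ≈ 1250 kPa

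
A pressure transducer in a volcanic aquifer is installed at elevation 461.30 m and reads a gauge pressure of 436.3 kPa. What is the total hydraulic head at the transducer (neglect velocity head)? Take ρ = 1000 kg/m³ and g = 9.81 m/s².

ψ = P/(ρg) = 436.3×1000 / (1000 × 9.81) = 44.48 m.
h = z + ψ = 461.30 + 44.48 = 505.78 m.

h ≈ 505.78 m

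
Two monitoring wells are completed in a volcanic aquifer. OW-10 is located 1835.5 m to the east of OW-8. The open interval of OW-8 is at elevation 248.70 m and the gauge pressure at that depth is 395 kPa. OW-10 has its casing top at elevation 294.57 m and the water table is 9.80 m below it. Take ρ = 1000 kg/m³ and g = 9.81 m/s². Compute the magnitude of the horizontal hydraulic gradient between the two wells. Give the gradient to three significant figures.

i ≈ 0.00229

Pressure head at OW-8: ψ = P/(ρg) = 395×1000 / (1000 × 9.81) = 40.27 m.
Total head at OW-8: h = z + ψ = 248.70 + 40.27 = 288.97 m.
Total head at OW-10: h = 294.57 − 9.80 = 284.77 m.
Head difference: h(OW-8) − h(OW-10) = 288.97 − 284.77 = 4.20 m.
Hydraulic gradient: i = |Δh| / L = 4.20 / 1835.5 = 0.00229.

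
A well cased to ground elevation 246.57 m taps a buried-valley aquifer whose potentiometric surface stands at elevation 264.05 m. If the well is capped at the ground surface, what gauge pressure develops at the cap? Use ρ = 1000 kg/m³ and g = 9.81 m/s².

P ≈ 171 kPa

Head above the cap: Δh = 264.05 − 246.57 = 17.48 m.
P = ρgΔh = 1000 × 9.81 × 17.48 = 171479 Pa ≈ 171 kPa.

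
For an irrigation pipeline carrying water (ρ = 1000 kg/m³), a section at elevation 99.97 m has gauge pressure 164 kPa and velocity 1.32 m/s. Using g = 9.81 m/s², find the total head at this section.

Pressure head ψ = P/(ρg) = 164×1000 / (1000 × 9.81) = 16.72 m.
Velocity head = v²/(2g) = 1.32² / (2 × 9.81) = 0.089 m.
h = z + ψ + v²/(2g) = 99.97 + 16.72 + 0.089 = 116.78 m.

h ≈ 116.78 m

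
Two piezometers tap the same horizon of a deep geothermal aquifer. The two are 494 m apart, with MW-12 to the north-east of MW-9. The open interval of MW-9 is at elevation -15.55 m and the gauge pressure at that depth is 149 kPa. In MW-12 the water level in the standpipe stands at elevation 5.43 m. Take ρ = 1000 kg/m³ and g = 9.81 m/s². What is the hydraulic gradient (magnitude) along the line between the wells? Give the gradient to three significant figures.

i ≈ 0.0117

Pressure head at MW-9: ψ = P/(ρg) = 149×1000 / (1000 × 9.81) = 15.19 m.
Total head at MW-9: h = z + ψ = -15.55 + 15.19 = -0.36 m.
Total head at MW-12: h = 5.43 m (water level in the piezometer is the total head).
Head difference: h(MW-9) − h(MW-12) = -0.36 − 5.43 = -5.79 m.
Hydraulic gradient: i = |Δh| / L = 5.79 / 494 = 0.0117.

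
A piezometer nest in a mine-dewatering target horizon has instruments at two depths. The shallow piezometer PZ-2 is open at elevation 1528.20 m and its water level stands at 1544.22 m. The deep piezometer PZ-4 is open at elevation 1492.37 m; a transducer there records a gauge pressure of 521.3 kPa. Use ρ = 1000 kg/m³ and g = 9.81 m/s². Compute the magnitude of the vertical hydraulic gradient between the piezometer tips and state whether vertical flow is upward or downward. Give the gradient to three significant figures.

Total head at PZ-2: h = 1544.22 m (water level in the standpipe).
Pressure head at PZ-4: ψ = P/(ρg) = 521.3×1000 / (1000 × 9.81) = 53.14 m.
Total head at PZ-4: h = z + ψ = 1492.37 + 53.14 = 1545.51 m.
Δh = h(PZ-2) − h(PZ-4) = 1544.22 − 1545.51 = -1.29 m.
Vertical separation Δz = 1528.20 − 1492.37 = 35.83 m.
|i_v| = |Δh| / Δz = 1.29 / 35.83 = 0.0360.
Head is higher in the deep piezometer, so vertical flow is upward (discharge condition).

|i_v| ≈ 0.0360; vertical flow is upward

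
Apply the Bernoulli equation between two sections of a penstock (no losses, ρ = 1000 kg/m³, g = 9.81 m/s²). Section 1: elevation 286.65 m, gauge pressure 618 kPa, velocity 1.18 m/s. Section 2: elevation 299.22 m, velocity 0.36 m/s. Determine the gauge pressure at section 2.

P₂ ≈ 495 kPa

Pressure head at 1: ψ₁ = P₁/(ρg) = 618×1000 / (1000 × 9.81) = 63.00 m.
Velocity heads: v₁²/2g = 1.18²/19.62 = 0.071 m; v₂²/2g = 0.36²/19.62 = 0.007 m.
Total head H = z₁ + ψ₁ + v₁²/2g = 286.65 + 63.00 + 0.071 = 349.72 m.
ψ₂ = H − z₂ − v₂²/2g = 349.72 − 299.22 − 0.007 = 50.49 m.
P₂ = ρgψ₂ = 1000 × 9.81 × 50.49 ≈ 495 kPa.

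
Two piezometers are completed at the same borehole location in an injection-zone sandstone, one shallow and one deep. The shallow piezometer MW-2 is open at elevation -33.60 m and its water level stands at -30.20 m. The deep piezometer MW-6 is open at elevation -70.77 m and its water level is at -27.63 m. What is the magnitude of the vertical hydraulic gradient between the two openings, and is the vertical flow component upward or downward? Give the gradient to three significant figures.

|i_v| ≈ 0.0691; vertical flow is upward

Total head at MW-2: h = -30.20 m (water level in the standpipe).
Total head at MW-6: h = -27.63 m.
Δh = h(MW-2) − h(MW-6) = -30.20 − (-27.63) = -2.57 m.
Vertical separation Δz = -33.60 − (-70.77) = 37.17 m.
|i_v| = |Δh| / Δz = 2.57 / 37.17 = 0.0691.
Head is higher in the deep piezometer, so vertical flow is upward (discharge condition).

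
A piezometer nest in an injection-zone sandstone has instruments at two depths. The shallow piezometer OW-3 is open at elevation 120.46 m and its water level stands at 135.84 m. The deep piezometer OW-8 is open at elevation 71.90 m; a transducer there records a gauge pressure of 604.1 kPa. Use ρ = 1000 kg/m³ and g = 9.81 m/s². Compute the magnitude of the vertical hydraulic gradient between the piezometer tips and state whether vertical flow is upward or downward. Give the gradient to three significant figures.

Total head at OW-3: h = 135.84 m (water level in the standpipe).
Pressure head at OW-8: ψ = P/(ρg) = 604.1×1000 / (1000 × 9.81) = 61.58 m.
Total head at OW-8: h = z + ψ = 71.90 + 61.58 = 133.48 m.
Δh = h(OW-3) − h(OW-8) = 135.84 − 133.48 = 2.36 m.
Vertical separation Δz = 120.46 − 71.90 = 48.56 m.
|i_v| = |Δh| / Δz = 2.36 / 48.56 = 0.0486.
Head is higher in the shallow piezometer, so vertical flow is downward (recharge condition).

|i_v| ≈ 0.0486; vertical flow is downward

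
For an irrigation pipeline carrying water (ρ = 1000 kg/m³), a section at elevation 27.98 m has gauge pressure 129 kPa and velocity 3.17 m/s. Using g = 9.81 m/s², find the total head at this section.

h ≈ 41.64 m

Pressure head ψ = P/(ρg) = 129×1000 / (1000 × 9.81) = 13.15 m.
Velocity head = v²/(2g) = 3.17² / (2 × 9.81) = 0.512 m.
h = z + ψ + v²/(2g) = 27.98 + 13.15 + 0.512 = 41.64 m.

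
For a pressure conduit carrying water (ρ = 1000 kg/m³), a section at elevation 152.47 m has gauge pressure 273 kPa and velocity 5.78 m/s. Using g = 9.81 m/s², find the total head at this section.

h ≈ 182.00 m

Pressure head ψ = P/(ρg) = 273×1000 / (1000 × 9.81) = 27.83 m.
Velocity head = v²/(2g) = 5.78² / (2 × 9.81) = 1.703 m.
h = z + ψ + v²/(2g) = 152.47 + 27.83 + 1.703 = 182.00 m.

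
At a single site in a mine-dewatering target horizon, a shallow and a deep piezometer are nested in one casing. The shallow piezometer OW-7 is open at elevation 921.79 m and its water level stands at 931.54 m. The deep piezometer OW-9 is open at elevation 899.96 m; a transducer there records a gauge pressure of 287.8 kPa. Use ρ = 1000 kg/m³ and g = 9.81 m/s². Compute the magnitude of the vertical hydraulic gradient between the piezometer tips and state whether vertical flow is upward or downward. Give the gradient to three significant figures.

|i_v| ≈ 0.103; vertical flow is downward

Total head at OW-7: h = 931.54 m (water level in the standpipe).
Pressure head at OW-9: ψ = P/(ρg) = 287.8×1000 / (1000 × 9.81) = 29.34 m.
Total head at OW-9: h = z + ψ = 899.96 + 29.34 = 929.30 m.
Δh = h(OW-7) − h(OW-9) = 931.54 − 929.30 = 2.24 m.
Vertical separation Δz = 921.79 − 899.96 = 21.83 m.
|i_v| = |Δh| / Δz = 2.24 / 21.83 = 0.103.
Head is higher in the shallow piezometer, so vertical flow is downward (recharge condition).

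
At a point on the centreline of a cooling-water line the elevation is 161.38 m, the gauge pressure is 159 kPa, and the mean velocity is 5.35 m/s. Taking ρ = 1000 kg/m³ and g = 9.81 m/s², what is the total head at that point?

h ≈ 179.05 m

Pressure head ψ = P/(ρg) = 159×1000 / (1000 × 9.81) = 16.21 m.
Velocity head = v²/(2g) = 5.35² / (2 × 9.81) = 1.459 m.
h = z + ψ + v²/(2g) = 161.38 + 16.21 + 1.459 = 179.05 m.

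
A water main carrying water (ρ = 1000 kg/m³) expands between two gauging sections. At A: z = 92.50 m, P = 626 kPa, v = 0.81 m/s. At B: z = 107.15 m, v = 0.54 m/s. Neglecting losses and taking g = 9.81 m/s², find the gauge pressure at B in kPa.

Pressure head at A: ψ₁ = P₁/(ρg) = 626×1000 / (1000 × 9.81) = 63.81 m.
Velocity heads: v₁²/2g = 0.81²/19.62 = 0.033 m; v₂²/2g = 0.54²/19.62 = 0.015 m.
Total head H = z₁ + ψ₁ + v₁²/2g = 92.50 + 63.81 + 0.033 = 156.34 m.
ψ₂ = H − z₂ − v₂²/2g = 156.34 − 107.15 − 0.015 = 49.17 m.
P₂ = ρgψ₂ = 1000 × 9.81 × 49.17 ≈ 482 kPa.

P₂ ≈ 482 kPa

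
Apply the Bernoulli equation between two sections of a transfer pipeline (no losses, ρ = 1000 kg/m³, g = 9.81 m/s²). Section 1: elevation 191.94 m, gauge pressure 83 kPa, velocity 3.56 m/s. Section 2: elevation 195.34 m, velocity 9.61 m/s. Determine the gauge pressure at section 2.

P₂ ≈ 9.81 kPa

Pressure head at 1: ψ₁ = P₁/(ρg) = 83×1000 / (1000 × 9.81) = 8.46 m.
Velocity heads: v₁²/2g = 3.56²/19.62 = 0.646 m; v₂²/2g = 9.61²/19.62 = 4.707 m.
Total head H = z₁ + ψ₁ + v₁²/2g = 191.94 + 8.46 + 0.646 = 201.05 m.
ψ₂ = H − z₂ − v₂²/2g = 201.05 − 195.34 − 4.707 = 1.00 m.
P₂ = ρgψ₂ = 1000 × 9.81 × 1.00 ≈ 9.81 kPa.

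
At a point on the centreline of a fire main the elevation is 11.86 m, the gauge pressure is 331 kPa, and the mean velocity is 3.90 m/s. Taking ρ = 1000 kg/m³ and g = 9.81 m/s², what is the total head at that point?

h ≈ 46.38 m

Pressure head ψ = P/(ρg) = 331×1000 / (1000 × 9.81) = 33.74 m.
Velocity head = v²/(2g) = 3.90² / (2 × 9.81) = 0.775 m.
h = z + ψ + v²/(2g) = 11.86 + 33.74 + 0.775 = 46.38 m.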